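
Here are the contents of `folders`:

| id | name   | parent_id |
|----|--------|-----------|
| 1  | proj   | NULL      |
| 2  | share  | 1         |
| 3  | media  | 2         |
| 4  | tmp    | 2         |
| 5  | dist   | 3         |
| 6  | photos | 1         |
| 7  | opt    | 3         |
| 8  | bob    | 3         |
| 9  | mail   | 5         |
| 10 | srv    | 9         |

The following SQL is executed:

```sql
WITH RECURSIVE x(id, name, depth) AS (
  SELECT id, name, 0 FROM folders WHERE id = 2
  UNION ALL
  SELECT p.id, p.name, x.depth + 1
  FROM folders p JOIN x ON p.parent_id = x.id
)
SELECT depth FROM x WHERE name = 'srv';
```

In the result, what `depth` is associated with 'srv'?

4

Base: id=2 (share) at depth 0.
Iteration 1: rows with parent_id in {2} -> media (id 3, depth 1), tmp (id 4, depth 1).
Iteration 2: rows with parent_id in {3,4} -> dist (id 5, depth 2), opt (id 7, depth 2), bob (id 8, depth 2).
Iteration 3: rows with parent_id in {5,7,8} -> mail (id 9, depth 3).
Iteration 4: rows with parent_id in {9} -> srv (id 10, depth 4).
Iteration 5: no rows with parent_id in {10}; recursion stops.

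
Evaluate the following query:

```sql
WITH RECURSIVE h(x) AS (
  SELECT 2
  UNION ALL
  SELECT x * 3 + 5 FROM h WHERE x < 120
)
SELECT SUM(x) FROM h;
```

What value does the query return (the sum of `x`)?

Base: x=2.
Iteration 1: 2 < 120 holds -> x = 2 * 3 + 5 = 11.
Iteration 2: 11 < 120 holds -> x = 11 * 3 + 5 = 38.
Iteration 3: 38 < 120 holds -> x = 38 * 3 + 5 = 119.
Iteration 4: 119 < 120 holds -> x = 119 * 3 + 5 = 362.
Iteration 5: 362 < 120 fails; recursion stops.
SUM(x) = 2 + 11 + 38 + 119 + 362 = 532.

532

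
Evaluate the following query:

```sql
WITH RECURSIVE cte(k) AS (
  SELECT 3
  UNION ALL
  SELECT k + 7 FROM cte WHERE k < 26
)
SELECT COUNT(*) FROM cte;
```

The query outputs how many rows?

Base: k=3.
Iteration 1: 3 < 26 holds -> k = 3 + 7 = 10.
Iteration 2: 10 < 26 holds -> k = 10 + 7 = 17.
Iteration 3: 17 < 26 holds -> k = 17 + 7 = 24.
Iteration 4: 24 < 26 holds -> k = 24 + 7 = 31.
Iteration 5: 31 < 26 fails; recursion stops.
Total rows emitted: 5.

5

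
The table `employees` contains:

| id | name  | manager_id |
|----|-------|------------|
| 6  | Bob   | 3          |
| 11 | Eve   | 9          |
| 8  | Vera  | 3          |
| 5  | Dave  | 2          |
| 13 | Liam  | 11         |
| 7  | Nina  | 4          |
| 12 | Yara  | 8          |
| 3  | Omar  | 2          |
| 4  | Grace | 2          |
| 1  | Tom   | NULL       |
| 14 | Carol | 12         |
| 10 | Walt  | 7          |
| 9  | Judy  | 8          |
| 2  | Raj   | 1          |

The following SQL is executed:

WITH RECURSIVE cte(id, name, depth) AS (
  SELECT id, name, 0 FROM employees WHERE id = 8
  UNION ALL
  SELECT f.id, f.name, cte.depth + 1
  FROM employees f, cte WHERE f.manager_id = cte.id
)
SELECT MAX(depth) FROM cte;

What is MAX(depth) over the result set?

Base: id=8 (Vera) at depth 0.
Iteration 1: rows with manager_id in {8} -> Judy (id 9, depth 1), Yara (id 12, depth 1).
Iteration 2: rows with manager_id in {9,12} -> Eve (id 11, depth 2), Carol (id 14, depth 2).
Iteration 3: rows with manager_id in {11,14} -> Liam (id 13, depth 3).
Iteration 4: no rows with manager_id in {13}; recursion stops.
depth values: 0, 1, 1, 2, 2, 3; the maximum is 3.

3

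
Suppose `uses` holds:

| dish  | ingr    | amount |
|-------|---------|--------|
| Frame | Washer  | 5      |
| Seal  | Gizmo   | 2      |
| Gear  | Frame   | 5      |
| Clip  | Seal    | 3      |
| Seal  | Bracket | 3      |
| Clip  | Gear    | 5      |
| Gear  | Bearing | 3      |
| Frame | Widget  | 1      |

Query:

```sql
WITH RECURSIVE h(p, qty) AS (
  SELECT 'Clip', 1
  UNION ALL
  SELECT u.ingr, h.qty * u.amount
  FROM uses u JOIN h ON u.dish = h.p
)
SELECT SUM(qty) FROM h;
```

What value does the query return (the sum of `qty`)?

214

Base: (Clip, qty=1).
Iteration 1: components of {Clip} -> Gear = 1*5 = 5, Seal = 1*3 = 3.
Iteration 2: components of {Gear,Seal} -> Bearing = 5*3 = 15, Bracket = 3*3 = 9, Frame = 5*5 = 25, Gizmo = 3*2 = 6.
Iteration 3: components of {Bearing,Bracket,Frame,Gizmo} -> Washer = 25*5 = 125, Widget = 25*1 = 25.
Iteration 4: no further components; recursion stops.
SUM(qty) = 1 + 5 + 3 + 15 + 25 + 6 + 9 + 25 + 125 = 214.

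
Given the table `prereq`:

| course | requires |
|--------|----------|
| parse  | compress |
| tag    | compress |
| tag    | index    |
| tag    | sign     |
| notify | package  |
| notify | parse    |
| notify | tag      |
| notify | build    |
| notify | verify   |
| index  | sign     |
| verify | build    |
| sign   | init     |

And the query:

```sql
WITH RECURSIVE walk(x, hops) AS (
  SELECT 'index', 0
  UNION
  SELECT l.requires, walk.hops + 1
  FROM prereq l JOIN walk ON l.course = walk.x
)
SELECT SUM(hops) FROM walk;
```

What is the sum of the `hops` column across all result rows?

3

Base: (index, hops=0).
Iteration 1: edges from {index} -> (sign, hops=1).
Iteration 2: edges from {sign} -> (init, hops=2).
Iteration 3: no outgoing edges from {init}; recursion stops.
SUM(hops) = 0 + 1 + 2 = 3.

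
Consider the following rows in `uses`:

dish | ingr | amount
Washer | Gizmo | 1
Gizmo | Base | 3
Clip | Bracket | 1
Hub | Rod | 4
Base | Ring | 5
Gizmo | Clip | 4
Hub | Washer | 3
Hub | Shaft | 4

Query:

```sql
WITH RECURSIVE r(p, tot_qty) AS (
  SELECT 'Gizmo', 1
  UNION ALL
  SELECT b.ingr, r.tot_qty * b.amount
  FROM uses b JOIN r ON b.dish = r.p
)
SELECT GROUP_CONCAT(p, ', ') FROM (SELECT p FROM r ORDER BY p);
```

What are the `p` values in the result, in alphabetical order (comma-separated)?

Base: (Gizmo, tot_qty=1).
Iteration 1: components of {Gizmo} -> Base = 1*3 = 3, Clip = 1*4 = 4.
Iteration 2: components of {Base,Clip} -> Bracket = 4*1 = 4, Ring = 3*5 = 15.
Iteration 3: no further components; recursion stops.

Base, Bracket, Clip, Gizmo, Ring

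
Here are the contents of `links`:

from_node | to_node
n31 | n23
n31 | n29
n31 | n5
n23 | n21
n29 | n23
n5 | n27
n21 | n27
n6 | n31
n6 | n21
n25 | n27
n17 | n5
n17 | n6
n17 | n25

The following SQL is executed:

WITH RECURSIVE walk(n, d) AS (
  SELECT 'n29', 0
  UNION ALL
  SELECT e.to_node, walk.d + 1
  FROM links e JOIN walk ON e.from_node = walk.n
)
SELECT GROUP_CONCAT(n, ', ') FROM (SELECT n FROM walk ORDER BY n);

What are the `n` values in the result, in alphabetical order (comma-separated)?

Base: (n29, d=0).
Iteration 1: edges from {n29} -> (n23, d=1).
Iteration 2: edges from {n23} -> (n21, d=2).
Iteration 3: edges from {n21} -> (n27, d=3).
Iteration 4: no outgoing edges from {n27}; recursion stops.

n21, n23, n27, n29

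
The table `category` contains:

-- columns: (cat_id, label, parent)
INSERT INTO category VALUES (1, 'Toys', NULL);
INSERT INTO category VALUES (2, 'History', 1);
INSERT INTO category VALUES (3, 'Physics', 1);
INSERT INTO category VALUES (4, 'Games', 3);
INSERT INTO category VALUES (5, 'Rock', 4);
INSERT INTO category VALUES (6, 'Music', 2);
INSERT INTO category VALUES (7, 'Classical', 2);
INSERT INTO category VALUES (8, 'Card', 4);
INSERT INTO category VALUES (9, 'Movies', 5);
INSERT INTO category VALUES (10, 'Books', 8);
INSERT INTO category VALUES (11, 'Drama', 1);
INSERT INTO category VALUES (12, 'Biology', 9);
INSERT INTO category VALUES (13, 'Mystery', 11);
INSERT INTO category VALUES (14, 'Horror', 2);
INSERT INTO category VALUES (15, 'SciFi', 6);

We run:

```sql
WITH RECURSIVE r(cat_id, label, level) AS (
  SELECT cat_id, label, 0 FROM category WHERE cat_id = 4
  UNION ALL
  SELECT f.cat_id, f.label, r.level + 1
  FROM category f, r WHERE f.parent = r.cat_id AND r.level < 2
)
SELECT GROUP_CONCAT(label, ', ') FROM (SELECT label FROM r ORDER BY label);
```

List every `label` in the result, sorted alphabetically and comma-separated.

Base: cat_id=4 (Games) at level 0.
Iteration 1: rows with parent in {4} -> Rock (id 5, level 1), Card (id 8, level 1).
Iteration 2: rows with parent in {5,8} -> Movies (id 9, level 2), Books (id 10, level 2).
Iteration 3: level < 2 fails for all current rows; recursion stops.

Books, Card, Games, Movies, Rock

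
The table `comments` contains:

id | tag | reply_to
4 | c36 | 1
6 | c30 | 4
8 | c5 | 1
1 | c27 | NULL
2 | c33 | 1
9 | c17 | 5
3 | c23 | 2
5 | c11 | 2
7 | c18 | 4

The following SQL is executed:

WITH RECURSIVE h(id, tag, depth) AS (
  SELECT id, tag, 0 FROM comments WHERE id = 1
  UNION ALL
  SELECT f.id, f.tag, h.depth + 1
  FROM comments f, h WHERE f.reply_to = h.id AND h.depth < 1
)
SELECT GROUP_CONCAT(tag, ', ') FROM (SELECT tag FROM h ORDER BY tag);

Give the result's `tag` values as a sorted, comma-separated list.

Base: id=1 (c27) at depth 0.
Iteration 1: rows with reply_to in {1} -> c33 (id 2, depth 1), c36 (id 4, depth 1), c5 (id 8, depth 1).
Iteration 2: depth < 1 fails for all current rows; recursion stops.

c27, c33, c36, c5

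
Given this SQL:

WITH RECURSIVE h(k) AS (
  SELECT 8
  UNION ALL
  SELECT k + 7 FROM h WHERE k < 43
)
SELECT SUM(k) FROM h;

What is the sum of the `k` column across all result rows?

153

Base: k=8.
Iteration 1: 8 < 43 holds -> k = 8 + 7 = 15.
Iteration 2: 15 < 43 holds -> k = 15 + 7 = 22.
Iteration 3: 22 < 43 holds -> k = 22 + 7 = 29.
Iteration 4: 29 < 43 holds -> k = 29 + 7 = 36.
Iteration 5: 36 < 43 holds -> k = 36 + 7 = 43.
Iteration 6: 43 < 43 fails; recursion stops.
SUM(k) = 8 + 15 + 22 + 29 + 36 + 43 = 153.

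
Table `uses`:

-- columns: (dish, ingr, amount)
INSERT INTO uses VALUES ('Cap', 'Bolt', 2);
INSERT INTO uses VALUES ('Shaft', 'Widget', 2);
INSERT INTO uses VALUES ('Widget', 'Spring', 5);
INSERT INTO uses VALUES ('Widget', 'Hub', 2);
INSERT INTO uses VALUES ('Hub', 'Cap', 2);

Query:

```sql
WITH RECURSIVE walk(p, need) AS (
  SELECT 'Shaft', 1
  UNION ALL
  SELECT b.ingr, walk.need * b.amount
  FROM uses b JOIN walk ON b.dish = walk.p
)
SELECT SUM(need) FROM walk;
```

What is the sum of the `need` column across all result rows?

Base: (Shaft, need=1).
Iteration 1: components of {Shaft} -> Widget = 1*2 = 2.
Iteration 2: components of {Widget} -> Hub = 2*2 = 4, Spring = 2*5 = 10.
Iteration 3: components of {Hub,Spring} -> Cap = 4*2 = 8.
Iteration 4: components of {Cap} -> Bolt = 8*2 = 16.
Iteration 5: no further components; recursion stops.
SUM(need) = 1 + 2 + 4 + 10 + 8 + 16 = 41.

41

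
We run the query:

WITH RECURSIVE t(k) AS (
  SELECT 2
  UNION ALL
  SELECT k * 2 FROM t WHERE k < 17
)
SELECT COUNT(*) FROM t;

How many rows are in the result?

5

Base: k=2.
Iteration 1: 2 < 17 holds -> k = 2 * 2 = 4.
Iteration 2: 4 < 17 holds -> k = 4 * 2 = 8.
Iteration 3: 8 < 17 holds -> k = 8 * 2 = 16.
Iteration 4: 16 < 17 holds -> k = 16 * 2 = 32.
Iteration 5: 32 < 17 fails; recursion stops.
Total rows emitted: 5.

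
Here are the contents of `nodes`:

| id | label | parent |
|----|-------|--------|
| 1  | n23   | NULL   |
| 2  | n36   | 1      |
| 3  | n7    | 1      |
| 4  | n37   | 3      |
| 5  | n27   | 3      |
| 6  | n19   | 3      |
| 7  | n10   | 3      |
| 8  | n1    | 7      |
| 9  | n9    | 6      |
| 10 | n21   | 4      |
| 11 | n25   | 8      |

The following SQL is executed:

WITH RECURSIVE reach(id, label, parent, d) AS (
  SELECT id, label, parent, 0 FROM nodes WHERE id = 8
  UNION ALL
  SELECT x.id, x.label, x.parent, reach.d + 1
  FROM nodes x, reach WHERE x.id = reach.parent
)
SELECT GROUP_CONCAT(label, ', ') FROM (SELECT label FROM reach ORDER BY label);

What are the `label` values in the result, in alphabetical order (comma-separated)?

n1, n10, n23, n7

Base: id=8 (n1), parent=7, d 0.
Iteration 1: join on id=7 -> n10 (id 7, parent=3, d 1).
Iteration 2: join on id=3 -> n7 (id 3, parent=1, d 2).
Iteration 3: join on id=1 -> n23 (id 1, parent=NULL, d 3).
Iteration 4: parent is NULL; no match; recursion stops.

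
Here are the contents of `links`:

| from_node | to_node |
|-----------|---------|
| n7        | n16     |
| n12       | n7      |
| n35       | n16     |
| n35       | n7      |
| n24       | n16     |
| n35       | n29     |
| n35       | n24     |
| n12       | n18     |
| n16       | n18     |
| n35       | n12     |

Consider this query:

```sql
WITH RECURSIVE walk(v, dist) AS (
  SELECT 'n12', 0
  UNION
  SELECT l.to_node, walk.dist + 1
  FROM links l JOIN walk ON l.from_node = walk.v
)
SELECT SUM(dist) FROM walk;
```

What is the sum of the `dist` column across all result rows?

7

Base: (n12, dist=0).
Iteration 1: edges from {n12} -> (n18, dist=1), (n7, dist=1).
Iteration 2: edges from {n18,n7} -> (n16, dist=2).
Iteration 3: edges from {n16} -> (n18, dist=3).
Iteration 4: no outgoing edges from {n18}; recursion stops.
SUM(dist) = 0 + 1 + 1 + 2 + 3 = 7.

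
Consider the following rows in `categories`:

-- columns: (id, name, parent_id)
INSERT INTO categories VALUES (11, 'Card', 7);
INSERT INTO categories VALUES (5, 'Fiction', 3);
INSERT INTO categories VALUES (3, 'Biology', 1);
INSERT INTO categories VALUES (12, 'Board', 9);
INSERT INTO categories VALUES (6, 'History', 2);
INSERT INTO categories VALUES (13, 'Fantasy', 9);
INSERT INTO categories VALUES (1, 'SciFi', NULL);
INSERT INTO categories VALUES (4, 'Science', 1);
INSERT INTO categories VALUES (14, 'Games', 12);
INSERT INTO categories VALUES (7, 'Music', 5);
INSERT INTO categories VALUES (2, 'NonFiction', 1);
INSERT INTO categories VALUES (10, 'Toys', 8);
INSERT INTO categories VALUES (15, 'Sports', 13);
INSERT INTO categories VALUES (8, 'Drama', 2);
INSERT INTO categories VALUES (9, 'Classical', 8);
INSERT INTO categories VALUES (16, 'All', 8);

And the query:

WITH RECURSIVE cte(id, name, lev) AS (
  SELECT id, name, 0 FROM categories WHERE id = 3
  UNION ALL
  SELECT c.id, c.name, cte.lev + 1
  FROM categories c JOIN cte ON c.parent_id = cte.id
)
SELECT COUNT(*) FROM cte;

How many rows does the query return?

4

Base: id=3 (Biology) at lev 0.
Iteration 1: rows with parent_id in {3} -> Fiction (id 5, lev 1).
Iteration 2: rows with parent_id in {5} -> Music (id 7, lev 2).
Iteration 3: rows with parent_id in {7} -> Card (id 11, lev 3).
Iteration 4: no rows with parent_id in {11}; recursion stops.
Total rows emitted: 4.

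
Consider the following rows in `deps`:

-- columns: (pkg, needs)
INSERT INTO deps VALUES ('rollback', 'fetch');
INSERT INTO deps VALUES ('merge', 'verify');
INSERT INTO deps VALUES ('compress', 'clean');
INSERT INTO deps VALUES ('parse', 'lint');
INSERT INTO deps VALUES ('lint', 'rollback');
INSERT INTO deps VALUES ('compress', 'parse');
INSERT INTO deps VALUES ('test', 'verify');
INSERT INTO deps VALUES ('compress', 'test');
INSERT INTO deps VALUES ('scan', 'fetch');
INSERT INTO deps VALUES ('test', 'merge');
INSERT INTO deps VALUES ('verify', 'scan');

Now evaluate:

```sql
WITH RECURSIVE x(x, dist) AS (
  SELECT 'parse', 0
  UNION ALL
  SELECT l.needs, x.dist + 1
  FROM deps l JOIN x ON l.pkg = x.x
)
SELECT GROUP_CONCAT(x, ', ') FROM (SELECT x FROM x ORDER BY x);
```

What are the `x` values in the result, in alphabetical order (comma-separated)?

Base: (parse, dist=0).
Iteration 1: edges from {parse} -> (lint, dist=1).
Iteration 2: edges from {lint} -> (rollback, dist=2).
Iteration 3: edges from {rollback} -> (fetch, dist=3).
Iteration 4: no outgoing edges from {fetch}; recursion stops.

fetch, lint, parse, rollback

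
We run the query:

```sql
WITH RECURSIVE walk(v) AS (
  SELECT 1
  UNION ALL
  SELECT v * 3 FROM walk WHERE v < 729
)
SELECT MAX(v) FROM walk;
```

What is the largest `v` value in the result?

729

Base: v=1.
Iteration 1: 1 < 729 holds -> v = 1 * 3 = 3.
Iteration 2: 3 < 729 holds -> v = 3 * 3 = 9.
Iteration 3: 9 < 729 holds -> v = 9 * 3 = 27.
Iteration 4: 27 < 729 holds -> v = 27 * 3 = 81.
Iteration 5: 81 < 729 holds -> v = 81 * 3 = 243.
Iteration 6: 243 < 729 holds -> v = 243 * 3 = 729.
Iteration 7: 729 < 729 fails; recursion stops.
v values: 1, 3, 9, 27, 81, 243, 729; the maximum is 729.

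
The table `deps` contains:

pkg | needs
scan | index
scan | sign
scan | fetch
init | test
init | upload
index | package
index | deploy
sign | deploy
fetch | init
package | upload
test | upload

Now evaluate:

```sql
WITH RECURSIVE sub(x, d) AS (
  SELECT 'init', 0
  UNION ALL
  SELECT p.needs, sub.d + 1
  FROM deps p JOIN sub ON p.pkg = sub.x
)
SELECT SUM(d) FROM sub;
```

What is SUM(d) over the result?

4

Base: (init, d=0).
Iteration 1: edges from {init} -> (test, d=1), (upload, d=1).
Iteration 2: edges from {test,upload} -> (upload, d=2).
Iteration 3: no outgoing edges from {upload}; recursion stops.
SUM(d) = 0 + 1 + 1 + 2 = 4.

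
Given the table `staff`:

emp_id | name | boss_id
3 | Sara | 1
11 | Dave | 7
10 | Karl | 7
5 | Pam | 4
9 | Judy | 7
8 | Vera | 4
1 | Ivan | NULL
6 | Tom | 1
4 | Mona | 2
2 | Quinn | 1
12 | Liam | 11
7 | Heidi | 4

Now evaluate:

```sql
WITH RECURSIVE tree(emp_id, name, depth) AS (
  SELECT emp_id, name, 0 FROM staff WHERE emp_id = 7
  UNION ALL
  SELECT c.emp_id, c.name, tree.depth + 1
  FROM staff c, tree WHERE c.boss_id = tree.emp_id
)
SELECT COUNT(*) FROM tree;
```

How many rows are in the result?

5

Base: emp_id=7 (Heidi) at depth 0.
Iteration 1: rows with boss_id in {7} -> Judy (id 9, depth 1), Karl (id 10, depth 1), Dave (id 11, depth 1).
Iteration 2: rows with boss_id in {9,10,11} -> Liam (id 12, depth 2).
Iteration 3: no rows with boss_id in {12}; recursion stops.
Total rows emitted: 5.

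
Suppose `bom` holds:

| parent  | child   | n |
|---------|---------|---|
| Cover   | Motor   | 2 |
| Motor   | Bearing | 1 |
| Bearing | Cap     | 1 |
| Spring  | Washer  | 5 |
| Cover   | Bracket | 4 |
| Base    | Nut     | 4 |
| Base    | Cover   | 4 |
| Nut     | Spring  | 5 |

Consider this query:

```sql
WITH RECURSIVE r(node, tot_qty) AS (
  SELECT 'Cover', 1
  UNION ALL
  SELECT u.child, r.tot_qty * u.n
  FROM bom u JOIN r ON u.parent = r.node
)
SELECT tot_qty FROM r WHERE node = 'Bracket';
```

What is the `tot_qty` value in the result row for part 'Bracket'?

4

Base: (Cover, tot_qty=1).
Iteration 1: components of {Cover} -> Bracket = 1*4 = 4, Motor = 1*2 = 2.
Iteration 2: components of {Bracket,Motor} -> Bearing = 2*1 = 2.
Iteration 3: components of {Bearing} -> Cap = 2*1 = 2.
Iteration 4: no further components; recursion stops.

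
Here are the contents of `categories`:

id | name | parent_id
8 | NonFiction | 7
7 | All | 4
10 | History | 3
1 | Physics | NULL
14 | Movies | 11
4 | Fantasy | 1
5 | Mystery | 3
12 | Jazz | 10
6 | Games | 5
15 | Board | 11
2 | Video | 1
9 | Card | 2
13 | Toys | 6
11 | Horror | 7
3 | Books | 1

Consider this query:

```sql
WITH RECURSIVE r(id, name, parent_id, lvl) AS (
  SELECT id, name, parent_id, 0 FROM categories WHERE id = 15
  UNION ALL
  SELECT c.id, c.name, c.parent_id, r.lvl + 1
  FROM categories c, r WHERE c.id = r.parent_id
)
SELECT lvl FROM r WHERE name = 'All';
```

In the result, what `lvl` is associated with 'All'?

Base: id=15 (Board), parent_id=11, lvl 0.
Iteration 1: join on id=11 -> Horror (id 11, parent_id=7, lvl 1).
Iteration 2: join on id=7 -> All (id 7, parent_id=4, lvl 2).
Iteration 3: join on id=4 -> Fantasy (id 4, parent_id=1, lvl 3).
Iteration 4: join on id=1 -> Physics (id 1, parent_id=NULL, lvl 4).
Iteration 5: parent_id is NULL; no match; recursion stops.

2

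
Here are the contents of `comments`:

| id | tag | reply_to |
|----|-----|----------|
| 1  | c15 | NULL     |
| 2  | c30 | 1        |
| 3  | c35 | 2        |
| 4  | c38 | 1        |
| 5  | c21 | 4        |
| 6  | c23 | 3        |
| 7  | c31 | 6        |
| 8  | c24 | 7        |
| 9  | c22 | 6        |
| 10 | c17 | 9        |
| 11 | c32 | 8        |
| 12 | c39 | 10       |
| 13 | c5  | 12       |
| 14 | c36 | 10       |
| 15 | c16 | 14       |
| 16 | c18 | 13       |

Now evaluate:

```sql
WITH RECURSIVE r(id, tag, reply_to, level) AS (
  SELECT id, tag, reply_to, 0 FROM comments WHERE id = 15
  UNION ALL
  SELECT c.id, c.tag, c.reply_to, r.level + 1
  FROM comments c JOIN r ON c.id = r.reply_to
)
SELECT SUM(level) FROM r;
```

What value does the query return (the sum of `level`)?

28

Base: id=15 (c16), reply_to=14, level 0.
Iteration 1: join on id=14 -> c36 (id 14, reply_to=10, level 1).
Iteration 2: join on id=10 -> c17 (id 10, reply_to=9, level 2).
Iteration 3: join on id=9 -> c22 (id 9, reply_to=6, level 3).
Iteration 4: join on id=6 -> c23 (id 6, reply_to=3, level 4).
Iteration 5: join on id=3 -> c35 (id 3, reply_to=2, level 5).
Iteration 6: join on id=2 -> c30 (id 2, reply_to=1, level 6).
Iteration 7: join on id=1 -> c15 (id 1, reply_to=NULL, level 7).
Iteration 8: reply_to is NULL; no match; recursion stops.
SUM(level) = 0 + 1 + 2 + 3 + 4 + 5 + 6 + 7 = 28.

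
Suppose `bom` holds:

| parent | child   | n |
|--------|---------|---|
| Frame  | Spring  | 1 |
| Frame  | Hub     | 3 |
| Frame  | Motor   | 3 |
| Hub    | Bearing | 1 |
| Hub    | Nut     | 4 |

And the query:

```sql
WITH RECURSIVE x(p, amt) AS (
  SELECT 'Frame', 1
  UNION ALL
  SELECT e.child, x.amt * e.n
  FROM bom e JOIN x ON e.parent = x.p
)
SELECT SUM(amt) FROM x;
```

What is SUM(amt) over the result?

23

Base: (Frame, amt=1).
Iteration 1: components of {Frame} -> Hub = 1*3 = 3, Motor = 1*3 = 3, Spring = 1*1 = 1.
Iteration 2: components of {Hub,Motor,Spring} -> Bearing = 3*1 = 3, Nut = 3*4 = 12.
Iteration 3: no further components; recursion stops.
SUM(amt) = 1 + 1 + 3 + 3 + 3 + 12 = 23.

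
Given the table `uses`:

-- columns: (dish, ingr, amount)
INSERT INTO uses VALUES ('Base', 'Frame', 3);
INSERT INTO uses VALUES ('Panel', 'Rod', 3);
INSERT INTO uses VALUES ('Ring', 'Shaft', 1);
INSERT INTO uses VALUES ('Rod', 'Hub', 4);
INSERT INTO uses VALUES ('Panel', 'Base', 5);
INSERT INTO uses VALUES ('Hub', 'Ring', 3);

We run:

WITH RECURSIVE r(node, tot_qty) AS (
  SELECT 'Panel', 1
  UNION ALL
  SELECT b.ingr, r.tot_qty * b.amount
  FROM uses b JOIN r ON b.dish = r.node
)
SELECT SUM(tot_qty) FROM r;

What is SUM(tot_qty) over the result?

108

Base: (Panel, tot_qty=1).
Iteration 1: components of {Panel} -> Base = 1*5 = 5, Rod = 1*3 = 3.
Iteration 2: components of {Base,Rod} -> Frame = 5*3 = 15, Hub = 3*4 = 12.
Iteration 3: components of {Frame,Hub} -> Ring = 12*3 = 36.
Iteration 4: components of {Ring} -> Shaft = 36*1 = 36.
Iteration 5: no further components; recursion stops.
SUM(tot_qty) = 1 + 3 + 5 + 12 + 15 + 36 + 36 = 108.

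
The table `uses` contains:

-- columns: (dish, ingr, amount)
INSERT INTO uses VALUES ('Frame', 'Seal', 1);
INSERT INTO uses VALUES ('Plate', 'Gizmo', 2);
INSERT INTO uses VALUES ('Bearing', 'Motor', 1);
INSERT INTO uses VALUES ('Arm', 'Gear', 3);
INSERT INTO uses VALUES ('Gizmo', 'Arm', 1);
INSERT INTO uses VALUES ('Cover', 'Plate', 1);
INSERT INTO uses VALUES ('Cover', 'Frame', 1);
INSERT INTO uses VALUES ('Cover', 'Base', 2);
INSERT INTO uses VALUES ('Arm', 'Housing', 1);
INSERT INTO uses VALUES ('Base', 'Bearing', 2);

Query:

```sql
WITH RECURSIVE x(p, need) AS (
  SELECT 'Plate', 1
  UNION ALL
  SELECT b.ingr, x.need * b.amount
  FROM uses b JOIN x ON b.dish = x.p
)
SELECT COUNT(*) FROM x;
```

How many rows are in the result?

Base: (Plate, need=1).
Iteration 1: components of {Plate} -> Gizmo = 1*2 = 2.
Iteration 2: components of {Gizmo} -> Arm = 2*1 = 2.
Iteration 3: components of {Arm} -> Gear = 2*3 = 6, Housing = 2*1 = 2.
Iteration 4: no further components; recursion stops.
Total rows emitted: 5.

5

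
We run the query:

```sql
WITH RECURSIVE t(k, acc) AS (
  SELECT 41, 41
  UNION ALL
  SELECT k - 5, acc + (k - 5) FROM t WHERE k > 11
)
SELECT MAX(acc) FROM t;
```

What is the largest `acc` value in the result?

Base: k=41, acc=41.
Iteration 1: 41 > 11 holds -> k = 41 - 5 = 36, acc = 41 + 36 = 77.
Iteration 2: 36 > 11 holds -> k = 36 - 5 = 31, acc = 77 + 31 = 108.
Iteration 3: 31 > 11 holds -> k = 31 - 5 = 26, acc = 108 + 26 = 134.
Iteration 4: 26 > 11 holds -> k = 26 - 5 = 21, acc = 134 + 21 = 155.
Iteration 5: 21 > 11 holds -> k = 21 - 5 = 16, acc = 155 + 16 = 171.
Iteration 6: 16 > 11 holds -> k = 16 - 5 = 11, acc = 171 + 11 = 182.
Iteration 7: 11 > 11 fails; recursion stops.
acc values: 41, 77, 108, 134, 155, 171, 182; the maximum is 182.

182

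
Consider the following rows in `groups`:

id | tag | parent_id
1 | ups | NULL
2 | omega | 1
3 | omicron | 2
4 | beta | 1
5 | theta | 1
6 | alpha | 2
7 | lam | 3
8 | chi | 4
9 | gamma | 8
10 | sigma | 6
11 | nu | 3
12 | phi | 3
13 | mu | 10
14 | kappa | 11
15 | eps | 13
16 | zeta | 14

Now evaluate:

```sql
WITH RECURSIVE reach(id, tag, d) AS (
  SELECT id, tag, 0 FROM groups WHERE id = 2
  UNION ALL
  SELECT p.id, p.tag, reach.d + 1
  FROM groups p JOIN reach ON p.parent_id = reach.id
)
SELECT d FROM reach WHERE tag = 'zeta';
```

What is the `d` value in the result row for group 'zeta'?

Base: id=2 (omega) at d 0.
Iteration 1: rows with parent_id in {2} -> omicron (id 3, d 1), alpha (id 6, d 1).
Iteration 2: rows with parent_id in {3,6} -> lam (id 7, d 2), sigma (id 10, d 2), nu (id 11, d 2), phi (id 12, d 2).
Iteration 3: rows with parent_id in {7,10,11,12} -> mu (id 13, d 3), kappa (id 14, d 3).
Iteration 4: rows with parent_id in {13,14} -> eps (id 15, d 4), zeta (id 16, d 4).
Iteration 5: no rows with parent_id in {15,16}; recursion stops.

4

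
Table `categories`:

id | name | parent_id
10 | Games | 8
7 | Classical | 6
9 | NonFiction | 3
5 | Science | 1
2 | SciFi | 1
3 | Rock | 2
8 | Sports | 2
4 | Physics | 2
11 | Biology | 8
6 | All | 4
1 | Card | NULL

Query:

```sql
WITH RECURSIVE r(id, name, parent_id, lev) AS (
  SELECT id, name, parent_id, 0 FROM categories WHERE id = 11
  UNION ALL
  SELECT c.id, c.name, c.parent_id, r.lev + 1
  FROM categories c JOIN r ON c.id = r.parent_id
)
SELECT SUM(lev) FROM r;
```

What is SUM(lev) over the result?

6

Base: id=11 (Biology), parent_id=8, lev 0.
Iteration 1: join on id=8 -> Sports (id 8, parent_id=2, lev 1).
Iteration 2: join on id=2 -> SciFi (id 2, parent_id=1, lev 2).
Iteration 3: join on id=1 -> Card (id 1, parent_id=NULL, lev 3).
Iteration 4: parent_id is NULL; no match; recursion stops.
SUM(lev) = 0 + 1 + 2 + 3 = 6.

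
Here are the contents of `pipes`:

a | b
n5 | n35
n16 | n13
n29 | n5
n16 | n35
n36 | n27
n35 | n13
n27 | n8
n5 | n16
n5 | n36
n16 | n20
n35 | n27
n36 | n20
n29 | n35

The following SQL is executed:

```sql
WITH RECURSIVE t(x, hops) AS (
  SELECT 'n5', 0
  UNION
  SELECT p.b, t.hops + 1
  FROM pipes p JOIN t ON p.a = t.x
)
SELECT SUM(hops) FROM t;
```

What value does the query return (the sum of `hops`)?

Base: (n5, hops=0).
Iteration 1: edges from {n5} -> (n16, hops=1), (n35, hops=1), (n36, hops=1).
Iteration 2: edges from {n16,n35,n36} -> (n13, hops=2), (n20, hops=2), (n27, hops=2), (n35, hops=2). [UNION drops 3 duplicate row(s)]
Iteration 3: edges from {n13,n20,n27,n35} -> (n13, hops=3), (n27, hops=3), (n8, hops=3).
Iteration 4: edges from {n13,n27,n8} -> (n8, hops=4).
Iteration 5: no outgoing edges from {n8}; recursion stops.
SUM(hops) = 0 + 1 + 1 + 1 + 2 + 2 + 2 + 2 + 3 + 3 + 3 + 4 = 24.

24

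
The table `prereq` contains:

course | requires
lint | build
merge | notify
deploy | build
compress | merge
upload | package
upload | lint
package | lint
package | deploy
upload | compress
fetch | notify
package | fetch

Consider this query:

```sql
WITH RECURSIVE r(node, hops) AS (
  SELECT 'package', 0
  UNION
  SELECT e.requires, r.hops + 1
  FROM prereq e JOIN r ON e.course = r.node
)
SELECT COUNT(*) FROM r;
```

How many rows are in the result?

6

Base: (package, hops=0).
Iteration 1: edges from {package} -> (deploy, hops=1), (fetch, hops=1), (lint, hops=1).
Iteration 2: edges from {deploy,fetch,lint} -> (build, hops=2), (notify, hops=2). [UNION drops 1 duplicate row(s)]
Iteration 3: no outgoing edges from {build,notify}; recursion stops.
Total rows emitted: 6.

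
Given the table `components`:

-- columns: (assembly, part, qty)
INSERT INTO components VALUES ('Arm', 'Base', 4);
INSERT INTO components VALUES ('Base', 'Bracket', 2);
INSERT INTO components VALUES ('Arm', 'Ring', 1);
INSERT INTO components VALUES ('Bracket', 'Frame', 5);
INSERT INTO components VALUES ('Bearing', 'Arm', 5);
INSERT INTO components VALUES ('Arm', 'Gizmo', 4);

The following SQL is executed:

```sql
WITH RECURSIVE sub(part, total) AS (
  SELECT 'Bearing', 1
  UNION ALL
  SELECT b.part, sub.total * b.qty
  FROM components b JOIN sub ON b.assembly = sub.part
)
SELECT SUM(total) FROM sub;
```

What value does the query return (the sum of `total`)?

291

Base: (Bearing, total=1).
Iteration 1: components of {Bearing} -> Arm = 1*5 = 5.
Iteration 2: components of {Arm} -> Base = 5*4 = 20, Gizmo = 5*4 = 20, Ring = 5*1 = 5.
Iteration 3: components of {Base,Gizmo,Ring} -> Bracket = 20*2 = 40.
Iteration 4: components of {Bracket} -> Frame = 40*5 = 200.
Iteration 5: no further components; recursion stops.
SUM(total) = 1 + 5 + 5 + 20 + 20 + 40 + 200 = 291.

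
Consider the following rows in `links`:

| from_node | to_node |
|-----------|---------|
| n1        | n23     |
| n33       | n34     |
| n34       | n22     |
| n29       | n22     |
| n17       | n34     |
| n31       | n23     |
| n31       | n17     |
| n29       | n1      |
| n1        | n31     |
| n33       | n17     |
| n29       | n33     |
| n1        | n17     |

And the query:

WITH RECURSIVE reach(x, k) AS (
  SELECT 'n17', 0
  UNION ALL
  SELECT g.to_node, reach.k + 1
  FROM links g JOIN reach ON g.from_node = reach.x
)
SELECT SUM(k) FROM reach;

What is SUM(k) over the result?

3

Base: (n17, k=0).
Iteration 1: edges from {n17} -> (n34, k=1).
Iteration 2: edges from {n34} -> (n22, k=2).
Iteration 3: no outgoing edges from {n22}; recursion stops.
SUM(k) = 0 + 1 + 2 = 3.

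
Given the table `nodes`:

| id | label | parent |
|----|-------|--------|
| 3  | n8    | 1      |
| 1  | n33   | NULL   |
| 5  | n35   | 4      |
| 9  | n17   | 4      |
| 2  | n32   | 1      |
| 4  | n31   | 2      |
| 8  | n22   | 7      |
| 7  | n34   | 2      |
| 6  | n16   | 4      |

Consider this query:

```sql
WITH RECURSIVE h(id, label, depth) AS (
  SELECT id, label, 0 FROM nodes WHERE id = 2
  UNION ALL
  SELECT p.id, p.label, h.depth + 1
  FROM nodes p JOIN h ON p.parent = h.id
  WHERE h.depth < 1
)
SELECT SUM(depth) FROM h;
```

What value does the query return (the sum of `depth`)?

2

Base: id=2 (n32) at depth 0.
Iteration 1: rows with parent in {2} -> n31 (id 4, depth 1), n34 (id 7, depth 1).
Iteration 2: depth < 1 fails for all current rows; recursion stops.
SUM(depth) = 0 + 1 + 1 = 2.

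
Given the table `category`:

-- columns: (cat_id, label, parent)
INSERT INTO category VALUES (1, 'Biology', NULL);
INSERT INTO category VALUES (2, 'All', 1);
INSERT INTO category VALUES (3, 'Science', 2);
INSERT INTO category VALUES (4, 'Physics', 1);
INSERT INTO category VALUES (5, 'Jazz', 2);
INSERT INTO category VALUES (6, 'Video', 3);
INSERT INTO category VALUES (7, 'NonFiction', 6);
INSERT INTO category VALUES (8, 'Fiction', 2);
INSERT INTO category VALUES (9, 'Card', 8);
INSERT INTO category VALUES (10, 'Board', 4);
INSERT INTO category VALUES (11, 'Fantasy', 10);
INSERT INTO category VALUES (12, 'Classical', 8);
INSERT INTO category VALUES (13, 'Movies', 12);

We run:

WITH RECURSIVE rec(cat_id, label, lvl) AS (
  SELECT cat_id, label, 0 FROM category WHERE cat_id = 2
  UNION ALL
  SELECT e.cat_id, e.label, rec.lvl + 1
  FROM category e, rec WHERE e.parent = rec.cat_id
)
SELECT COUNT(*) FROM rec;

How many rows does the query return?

9

Base: cat_id=2 (All) at lvl 0.
Iteration 1: rows with parent in {2} -> Science (id 3, lvl 1), Jazz (id 5, lvl 1), Fiction (id 8, lvl 1).
Iteration 2: rows with parent in {3,5,8} -> Video (id 6, lvl 2), Card (id 9, lvl 2), Classical (id 12, lvl 2).
Iteration 3: rows with parent in {6,9,12} -> NonFiction (id 7, lvl 3), Movies (id 13, lvl 3).
Iteration 4: no rows with parent in {7,13}; recursion stops.
Total rows emitted: 9.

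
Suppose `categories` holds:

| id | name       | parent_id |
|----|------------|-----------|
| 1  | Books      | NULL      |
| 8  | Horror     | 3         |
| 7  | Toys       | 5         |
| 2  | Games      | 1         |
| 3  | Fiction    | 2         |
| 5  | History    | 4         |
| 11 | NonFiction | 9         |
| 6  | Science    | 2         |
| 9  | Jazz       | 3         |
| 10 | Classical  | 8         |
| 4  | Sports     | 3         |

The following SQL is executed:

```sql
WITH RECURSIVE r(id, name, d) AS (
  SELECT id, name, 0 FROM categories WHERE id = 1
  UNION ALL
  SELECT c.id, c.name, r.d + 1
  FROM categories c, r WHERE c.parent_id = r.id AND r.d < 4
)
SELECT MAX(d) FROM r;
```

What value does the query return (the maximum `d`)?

Base: id=1 (Books) at d 0.
Iteration 1: rows with parent_id in {1} -> Games (id 2, d 1).
Iteration 2: rows with parent_id in {2} -> Fiction (id 3, d 2), Science (id 6, d 2).
Iteration 3: rows with parent_id in {3,6} -> Sports (id 4, d 3), Horror (id 8, d 3), Jazz (id 9, d 3).
Iteration 4: rows with parent_id in {4,8,9} -> History (id 5, d 4), Classical (id 10, d 4), NonFiction (id 11, d 4).
Iteration 5: d < 4 fails for all current rows; recursion stops.
d values: 0, 1, 2, 2, 3, 3, 3, 4, 4, 4; the maximum is 4.

4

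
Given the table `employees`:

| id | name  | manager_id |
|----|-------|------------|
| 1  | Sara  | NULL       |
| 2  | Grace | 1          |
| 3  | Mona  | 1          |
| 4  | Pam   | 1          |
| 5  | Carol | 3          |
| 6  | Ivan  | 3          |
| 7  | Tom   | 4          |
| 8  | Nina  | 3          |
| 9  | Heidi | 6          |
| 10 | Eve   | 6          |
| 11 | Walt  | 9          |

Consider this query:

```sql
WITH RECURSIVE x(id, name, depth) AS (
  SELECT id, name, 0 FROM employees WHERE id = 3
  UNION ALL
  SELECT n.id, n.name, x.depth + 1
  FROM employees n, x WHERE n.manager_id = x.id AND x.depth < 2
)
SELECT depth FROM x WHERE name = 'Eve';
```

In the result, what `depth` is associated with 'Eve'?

Base: id=3 (Mona) at depth 0.
Iteration 1: rows with manager_id in {3} -> Carol (id 5, depth 1), Ivan (id 6, depth 1), Nina (id 8, depth 1).
Iteration 2: rows with manager_id in {5,6,8} -> Heidi (id 9, depth 2), Eve (id 10, depth 2).
Iteration 3: depth < 2 fails for all current rows; recursion stops.

2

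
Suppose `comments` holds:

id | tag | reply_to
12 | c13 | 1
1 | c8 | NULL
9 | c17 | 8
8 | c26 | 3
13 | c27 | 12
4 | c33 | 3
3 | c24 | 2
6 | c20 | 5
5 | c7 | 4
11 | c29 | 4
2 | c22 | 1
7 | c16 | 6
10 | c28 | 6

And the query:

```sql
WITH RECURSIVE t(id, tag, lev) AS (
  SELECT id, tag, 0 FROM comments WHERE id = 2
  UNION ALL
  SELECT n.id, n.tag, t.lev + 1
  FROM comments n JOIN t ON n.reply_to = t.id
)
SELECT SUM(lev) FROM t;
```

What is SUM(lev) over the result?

Base: id=2 (c22) at lev 0.
Iteration 1: rows with reply_to in {2} -> c24 (id 3, lev 1).
Iteration 2: rows with reply_to in {3} -> c33 (id 4, lev 2), c26 (id 8, lev 2).
Iteration 3: rows with reply_to in {4,8} -> c7 (id 5, lev 3), c17 (id 9, lev 3), c29 (id 11, lev 3).
Iteration 4: rows with reply_to in {5,9,11} -> c20 (id 6, lev 4).
Iteration 5: rows with reply_to in {6} -> c16 (id 7, lev 5), c28 (id 10, lev 5).
Iteration 6: no rows with reply_to in {7,10}; recursion stops.
SUM(lev) = 0 + 1 + 2 + 2 + 3 + 3 + 3 + 4 + 5 + 5 = 28.

28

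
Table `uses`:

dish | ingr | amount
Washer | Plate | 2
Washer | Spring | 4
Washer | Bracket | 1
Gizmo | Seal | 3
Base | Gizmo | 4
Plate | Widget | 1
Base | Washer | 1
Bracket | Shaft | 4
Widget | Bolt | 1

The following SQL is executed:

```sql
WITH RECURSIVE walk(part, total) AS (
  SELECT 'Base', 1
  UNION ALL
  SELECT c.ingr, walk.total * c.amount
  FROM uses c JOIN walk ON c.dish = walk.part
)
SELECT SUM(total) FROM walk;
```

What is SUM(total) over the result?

33

Base: (Base, total=1).
Iteration 1: components of {Base} -> Gizmo = 1*4 = 4, Washer = 1*1 = 1.
Iteration 2: components of {Gizmo,Washer} -> Bracket = 1*1 = 1, Plate = 1*2 = 2, Seal = 4*3 = 12, Spring = 1*4 = 4.
Iteration 3: components of {Bracket,Plate,Seal,Spring} -> Shaft = 1*4 = 4, Widget = 2*1 = 2.
Iteration 4: components of {Shaft,Widget} -> Bolt = 2*1 = 2.
Iteration 5: no further components; recursion stops.
SUM(total) = 1 + 1 + 4 + 1 + 4 + 2 + 12 + 4 + 2 + 2 = 33.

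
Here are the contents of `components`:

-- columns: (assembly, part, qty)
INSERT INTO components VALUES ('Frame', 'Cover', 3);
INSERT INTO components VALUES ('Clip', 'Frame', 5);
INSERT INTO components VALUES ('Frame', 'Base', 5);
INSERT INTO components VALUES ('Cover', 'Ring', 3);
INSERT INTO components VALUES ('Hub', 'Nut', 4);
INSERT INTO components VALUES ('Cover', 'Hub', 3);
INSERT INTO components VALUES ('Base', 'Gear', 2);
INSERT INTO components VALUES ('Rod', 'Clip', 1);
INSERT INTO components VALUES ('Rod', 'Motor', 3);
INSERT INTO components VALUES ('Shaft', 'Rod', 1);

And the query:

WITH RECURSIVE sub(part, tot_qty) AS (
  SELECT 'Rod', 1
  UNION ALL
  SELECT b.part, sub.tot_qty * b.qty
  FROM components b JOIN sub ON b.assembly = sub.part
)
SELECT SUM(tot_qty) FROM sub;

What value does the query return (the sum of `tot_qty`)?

Base: (Rod, tot_qty=1).
Iteration 1: components of {Rod} -> Clip = 1*1 = 1, Motor = 1*3 = 3.
Iteration 2: components of {Clip,Motor} -> Frame = 1*5 = 5.
Iteration 3: components of {Frame} -> Base = 5*5 = 25, Cover = 5*3 = 15.
Iteration 4: components of {Base,Cover} -> Gear = 25*2 = 50, Hub = 15*3 = 45, Ring = 15*3 = 45.
Iteration 5: components of {Gear,Hub,Ring} -> Nut = 45*4 = 180.
Iteration 6: no further components; recursion stops.
SUM(tot_qty) = 1 + 1 + 3 + 5 + 25 + 15 + 50 + 45 + 45 + 180 = 370.

370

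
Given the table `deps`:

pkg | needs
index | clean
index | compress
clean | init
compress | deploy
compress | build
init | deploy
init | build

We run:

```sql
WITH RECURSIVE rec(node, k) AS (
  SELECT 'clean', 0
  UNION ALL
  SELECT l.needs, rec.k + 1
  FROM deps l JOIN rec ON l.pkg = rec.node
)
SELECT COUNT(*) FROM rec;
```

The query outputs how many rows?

Base: (clean, k=0).
Iteration 1: edges from {clean} -> (init, k=1).
Iteration 2: edges from {init} -> (build, k=2), (deploy, k=2).
Iteration 3: no outgoing edges from {build,deploy}; recursion stops.
Total rows emitted: 4.

4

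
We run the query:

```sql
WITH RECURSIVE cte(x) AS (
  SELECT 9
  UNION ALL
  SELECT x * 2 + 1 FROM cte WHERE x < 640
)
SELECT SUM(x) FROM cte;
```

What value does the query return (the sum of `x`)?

Base: x=9.
Iteration 1: 9 < 640 holds -> x = 9 * 2 + 1 = 19.
Iteration 2: 19 < 640 holds -> x = 19 * 2 + 1 = 39.
Iteration 3: 39 < 640 holds -> x = 39 * 2 + 1 = 79.
Iteration 4: 79 < 640 holds -> x = 79 * 2 + 1 = 159.
Iteration 5: 159 < 640 holds -> x = 159 * 2 + 1 = 319.
Iteration 6: 319 < 640 holds -> x = 319 * 2 + 1 = 639.
Iteration 7: 639 < 640 holds -> x = 639 * 2 + 1 = 1279.
Iteration 8: 1279 < 640 fails; recursion stops.
SUM(x) = 9 + 19 + 39 + 79 + 159 + 319 + 639 + 1279 = 2542.

2542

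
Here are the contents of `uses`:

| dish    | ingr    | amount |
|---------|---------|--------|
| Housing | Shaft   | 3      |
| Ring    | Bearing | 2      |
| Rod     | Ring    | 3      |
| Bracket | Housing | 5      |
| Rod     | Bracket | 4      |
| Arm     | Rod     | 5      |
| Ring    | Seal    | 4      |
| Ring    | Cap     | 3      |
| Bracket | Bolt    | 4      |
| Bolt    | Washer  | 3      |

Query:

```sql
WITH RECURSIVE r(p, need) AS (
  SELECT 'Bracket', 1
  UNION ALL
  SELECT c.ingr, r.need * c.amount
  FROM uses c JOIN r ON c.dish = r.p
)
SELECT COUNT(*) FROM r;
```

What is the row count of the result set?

5

Base: (Bracket, need=1).
Iteration 1: components of {Bracket} -> Bolt = 1*4 = 4, Housing = 1*5 = 5.
Iteration 2: components of {Bolt,Housing} -> Shaft = 5*3 = 15, Washer = 4*3 = 12.
Iteration 3: no further components; recursion stops.
Total rows emitted: 5.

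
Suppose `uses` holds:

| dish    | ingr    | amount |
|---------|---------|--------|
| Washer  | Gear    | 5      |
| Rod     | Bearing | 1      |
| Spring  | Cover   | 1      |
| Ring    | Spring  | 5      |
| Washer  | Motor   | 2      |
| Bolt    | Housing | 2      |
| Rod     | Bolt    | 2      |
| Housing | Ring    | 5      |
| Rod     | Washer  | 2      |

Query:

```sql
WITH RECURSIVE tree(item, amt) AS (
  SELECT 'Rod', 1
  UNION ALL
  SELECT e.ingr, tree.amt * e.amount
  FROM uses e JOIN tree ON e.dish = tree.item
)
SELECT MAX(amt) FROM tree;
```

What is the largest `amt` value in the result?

100

Base: (Rod, amt=1).
Iteration 1: components of {Rod} -> Bearing = 1*1 = 1, Bolt = 1*2 = 2, Washer = 1*2 = 2.
Iteration 2: components of {Bearing,Bolt,Washer} -> Gear = 2*5 = 10, Housing = 2*2 = 4, Motor = 2*2 = 4.
Iteration 3: components of {Gear,Housing,Motor} -> Ring = 4*5 = 20.
Iteration 4: components of {Ring} -> Spring = 20*5 = 100.
Iteration 5: components of {Spring} -> Cover = 100*1 = 100.
Iteration 6: no further components; recursion stops.
amt values: 1, 2, 2, 1, 4, 4, 10, 20, 100, 100; the maximum is 100.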